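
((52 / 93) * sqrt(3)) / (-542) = -26 * sqrt(3) / 25203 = -0.00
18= 18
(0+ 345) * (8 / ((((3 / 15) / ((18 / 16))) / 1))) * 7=108675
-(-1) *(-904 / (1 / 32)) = -28928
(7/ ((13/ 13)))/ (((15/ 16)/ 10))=224/ 3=74.67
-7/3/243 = -7/729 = -0.01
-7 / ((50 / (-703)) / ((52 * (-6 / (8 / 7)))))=-1343433 / 50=-26868.66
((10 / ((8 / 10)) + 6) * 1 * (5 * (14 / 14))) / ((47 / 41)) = 7585 / 94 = 80.69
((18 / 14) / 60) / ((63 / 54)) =9 / 490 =0.02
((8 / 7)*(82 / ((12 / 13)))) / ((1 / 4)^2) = 34112 / 21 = 1624.38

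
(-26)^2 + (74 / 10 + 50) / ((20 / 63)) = 856.81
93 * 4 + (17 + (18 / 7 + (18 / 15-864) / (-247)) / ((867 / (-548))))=56606041 / 146965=385.17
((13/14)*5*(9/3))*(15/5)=585/14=41.79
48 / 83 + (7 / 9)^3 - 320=-19298779 / 60507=-318.95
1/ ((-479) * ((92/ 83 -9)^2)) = -6889/ 205502975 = -0.00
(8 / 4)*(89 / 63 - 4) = -326 / 63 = -5.17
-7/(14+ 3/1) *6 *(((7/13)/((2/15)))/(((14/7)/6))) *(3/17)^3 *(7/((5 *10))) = -250047/10857730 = -0.02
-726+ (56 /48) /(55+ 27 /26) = -3173255 /4371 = -725.98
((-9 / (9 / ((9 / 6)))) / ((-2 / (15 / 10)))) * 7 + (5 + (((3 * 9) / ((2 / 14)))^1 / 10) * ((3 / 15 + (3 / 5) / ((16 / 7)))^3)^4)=8848876807689103766668109 / 687194767360000000000000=12.88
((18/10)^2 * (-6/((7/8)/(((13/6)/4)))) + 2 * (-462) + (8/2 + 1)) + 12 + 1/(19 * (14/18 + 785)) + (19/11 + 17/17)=-237010488563/258658400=-916.31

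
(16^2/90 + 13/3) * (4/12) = 323/135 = 2.39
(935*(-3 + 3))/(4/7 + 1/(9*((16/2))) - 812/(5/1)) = 0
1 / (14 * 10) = 1 / 140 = 0.01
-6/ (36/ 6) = -1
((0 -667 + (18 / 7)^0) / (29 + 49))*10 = -1110 / 13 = -85.38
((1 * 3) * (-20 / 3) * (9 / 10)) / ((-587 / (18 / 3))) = 108 / 587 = 0.18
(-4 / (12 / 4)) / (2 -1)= -4 / 3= -1.33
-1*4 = -4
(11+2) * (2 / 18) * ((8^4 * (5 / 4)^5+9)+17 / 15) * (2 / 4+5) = 13417118 / 135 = 99386.06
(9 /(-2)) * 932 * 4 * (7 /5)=-23486.40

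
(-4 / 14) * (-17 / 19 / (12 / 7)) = 17 / 114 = 0.15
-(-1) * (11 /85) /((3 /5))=11 /51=0.22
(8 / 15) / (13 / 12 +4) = 32 / 305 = 0.10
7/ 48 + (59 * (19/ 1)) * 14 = 753319/ 48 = 15694.15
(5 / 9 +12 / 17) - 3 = -266 / 153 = -1.74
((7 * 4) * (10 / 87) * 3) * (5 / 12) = 350 / 87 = 4.02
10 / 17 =0.59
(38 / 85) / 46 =19 / 1955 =0.01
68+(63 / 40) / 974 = 2649343 / 38960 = 68.00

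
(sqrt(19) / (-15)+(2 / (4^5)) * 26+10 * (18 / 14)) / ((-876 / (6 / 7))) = -23131 / 1831424+sqrt(19) / 15330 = -0.01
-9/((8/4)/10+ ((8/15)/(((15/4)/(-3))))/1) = 675/17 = 39.71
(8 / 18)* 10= 40 / 9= 4.44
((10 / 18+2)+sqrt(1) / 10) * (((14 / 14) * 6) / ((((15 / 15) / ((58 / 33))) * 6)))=6931 / 1485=4.67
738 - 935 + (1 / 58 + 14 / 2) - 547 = -42745 / 58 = -736.98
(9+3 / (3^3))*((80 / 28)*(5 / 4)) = 2050 / 63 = 32.54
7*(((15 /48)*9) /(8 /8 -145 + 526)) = 315 /6112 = 0.05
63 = 63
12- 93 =-81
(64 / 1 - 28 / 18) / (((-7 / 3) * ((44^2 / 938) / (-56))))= 263578 / 363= 726.11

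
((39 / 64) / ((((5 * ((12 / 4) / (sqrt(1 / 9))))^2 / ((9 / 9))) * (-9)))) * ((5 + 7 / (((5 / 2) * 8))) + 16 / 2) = -0.00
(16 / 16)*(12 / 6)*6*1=12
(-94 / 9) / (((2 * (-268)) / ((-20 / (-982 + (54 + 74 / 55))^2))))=-0.00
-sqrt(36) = -6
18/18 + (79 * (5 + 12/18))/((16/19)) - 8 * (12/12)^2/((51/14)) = 144271/272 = 530.41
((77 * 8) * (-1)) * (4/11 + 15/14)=-884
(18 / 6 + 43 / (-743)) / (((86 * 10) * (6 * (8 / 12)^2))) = 3279 / 2555920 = 0.00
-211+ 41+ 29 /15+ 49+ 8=-1666 /15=-111.07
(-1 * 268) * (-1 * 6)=1608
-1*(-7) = 7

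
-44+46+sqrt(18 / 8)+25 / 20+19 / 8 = 57 / 8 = 7.12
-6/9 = -2/3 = -0.67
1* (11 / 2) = 11 / 2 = 5.50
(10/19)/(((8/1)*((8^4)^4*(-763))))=-5/16322170949497520128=-0.00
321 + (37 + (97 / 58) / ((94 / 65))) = 1958121 / 5452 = 359.16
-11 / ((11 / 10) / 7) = -70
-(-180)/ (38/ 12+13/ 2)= 540/ 29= 18.62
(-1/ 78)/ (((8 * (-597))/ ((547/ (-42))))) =-547/ 15646176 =-0.00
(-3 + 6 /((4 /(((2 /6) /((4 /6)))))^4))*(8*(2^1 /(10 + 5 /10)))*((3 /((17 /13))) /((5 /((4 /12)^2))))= -26611 /114240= -0.23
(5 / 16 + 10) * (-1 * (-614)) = 6331.88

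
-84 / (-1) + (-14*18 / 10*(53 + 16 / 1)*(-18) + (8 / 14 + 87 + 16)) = 1102009 / 35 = 31485.97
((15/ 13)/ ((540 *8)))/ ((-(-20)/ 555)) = 37/ 4992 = 0.01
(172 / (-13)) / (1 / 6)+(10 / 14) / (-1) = -7289 / 91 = -80.10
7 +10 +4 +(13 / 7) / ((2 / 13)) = 463 / 14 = 33.07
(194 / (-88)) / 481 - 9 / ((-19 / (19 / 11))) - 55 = -1146801 / 21164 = -54.19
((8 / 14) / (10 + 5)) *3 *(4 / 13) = 16 / 455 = 0.04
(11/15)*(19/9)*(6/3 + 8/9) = 5434/1215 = 4.47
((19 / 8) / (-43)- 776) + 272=-173395 / 344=-504.06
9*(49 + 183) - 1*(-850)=2938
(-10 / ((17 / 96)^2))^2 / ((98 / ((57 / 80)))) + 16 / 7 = 3035151472 / 4092529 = 741.63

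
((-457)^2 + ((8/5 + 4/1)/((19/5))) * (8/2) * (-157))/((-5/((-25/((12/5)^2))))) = 164606125/912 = 180489.17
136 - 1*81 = 55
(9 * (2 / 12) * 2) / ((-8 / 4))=-3 / 2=-1.50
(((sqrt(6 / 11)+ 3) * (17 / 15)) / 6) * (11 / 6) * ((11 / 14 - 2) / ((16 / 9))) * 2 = -3179 / 2240 - 289 * sqrt(66) / 6720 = -1.77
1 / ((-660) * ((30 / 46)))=-23 / 9900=-0.00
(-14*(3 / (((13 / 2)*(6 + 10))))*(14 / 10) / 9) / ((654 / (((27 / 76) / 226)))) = -147 / 973535680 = -0.00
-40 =-40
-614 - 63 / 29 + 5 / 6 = -107069 / 174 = -615.34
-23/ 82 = -0.28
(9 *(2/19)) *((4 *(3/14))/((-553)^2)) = 108/40672597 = 0.00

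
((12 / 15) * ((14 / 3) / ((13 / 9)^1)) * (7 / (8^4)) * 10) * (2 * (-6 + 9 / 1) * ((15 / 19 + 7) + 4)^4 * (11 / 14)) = 6815305728 / 1694173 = 4022.79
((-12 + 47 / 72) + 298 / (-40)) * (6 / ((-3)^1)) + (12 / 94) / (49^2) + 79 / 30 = 817126207 / 20312460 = 40.23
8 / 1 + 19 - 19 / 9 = 224 / 9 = 24.89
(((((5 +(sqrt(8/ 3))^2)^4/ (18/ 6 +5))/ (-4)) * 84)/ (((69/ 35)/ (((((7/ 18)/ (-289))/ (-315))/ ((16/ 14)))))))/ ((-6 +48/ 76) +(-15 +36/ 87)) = 2299477831/ 2668536109440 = 0.00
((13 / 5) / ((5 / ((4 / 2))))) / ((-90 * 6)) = -13 / 6750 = -0.00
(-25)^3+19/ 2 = -31231/ 2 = -15615.50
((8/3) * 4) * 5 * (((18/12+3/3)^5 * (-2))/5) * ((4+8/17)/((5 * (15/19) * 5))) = -72200/153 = -471.90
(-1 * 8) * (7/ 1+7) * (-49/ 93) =5488/ 93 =59.01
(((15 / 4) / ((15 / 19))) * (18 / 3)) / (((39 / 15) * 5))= 57 / 26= 2.19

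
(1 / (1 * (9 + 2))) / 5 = 1 / 55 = 0.02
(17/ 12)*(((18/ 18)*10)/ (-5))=-17/ 6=-2.83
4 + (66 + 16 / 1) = 86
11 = 11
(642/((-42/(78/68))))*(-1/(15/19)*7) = 26429/170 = 155.46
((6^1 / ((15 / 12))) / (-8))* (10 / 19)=-6 / 19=-0.32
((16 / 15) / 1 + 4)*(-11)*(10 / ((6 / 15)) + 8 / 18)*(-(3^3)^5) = 101741190804 / 5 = 20348238160.80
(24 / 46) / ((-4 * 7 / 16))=-48 / 161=-0.30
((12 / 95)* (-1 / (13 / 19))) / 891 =-4 / 19305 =-0.00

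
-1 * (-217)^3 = 10218313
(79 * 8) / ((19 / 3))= 1896 / 19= 99.79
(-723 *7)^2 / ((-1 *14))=-3659103 / 2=-1829551.50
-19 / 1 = -19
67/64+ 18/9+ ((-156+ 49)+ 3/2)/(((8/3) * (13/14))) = -32913/832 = -39.56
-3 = -3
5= 5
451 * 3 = 1353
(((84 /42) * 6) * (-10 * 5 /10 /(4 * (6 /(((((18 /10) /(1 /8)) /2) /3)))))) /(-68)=3 /34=0.09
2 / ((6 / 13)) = 13 / 3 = 4.33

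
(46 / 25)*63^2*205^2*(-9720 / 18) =-165729722760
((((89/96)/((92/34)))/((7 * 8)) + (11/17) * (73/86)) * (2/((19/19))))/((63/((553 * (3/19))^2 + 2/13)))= 134.42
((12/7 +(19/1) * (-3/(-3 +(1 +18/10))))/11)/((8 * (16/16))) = 2007/616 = 3.26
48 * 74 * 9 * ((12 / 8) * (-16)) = -767232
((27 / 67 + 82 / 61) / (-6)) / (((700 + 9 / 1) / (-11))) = 78551 / 17386098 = 0.00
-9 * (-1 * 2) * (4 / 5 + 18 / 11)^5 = 777672061632 / 503284375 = 1545.19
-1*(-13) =13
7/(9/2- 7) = -2.80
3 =3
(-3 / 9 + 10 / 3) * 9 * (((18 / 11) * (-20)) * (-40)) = 388800 / 11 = 35345.45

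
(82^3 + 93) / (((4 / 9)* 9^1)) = 551461 / 4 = 137865.25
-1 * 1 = -1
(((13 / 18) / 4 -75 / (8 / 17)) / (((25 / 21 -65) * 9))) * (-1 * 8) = -40117 / 18090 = -2.22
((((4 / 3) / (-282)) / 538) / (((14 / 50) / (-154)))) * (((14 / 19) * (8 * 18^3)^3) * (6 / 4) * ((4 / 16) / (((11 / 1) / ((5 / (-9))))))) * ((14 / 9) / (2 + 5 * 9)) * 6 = -15359376162816000 / 11290199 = -1360416779.44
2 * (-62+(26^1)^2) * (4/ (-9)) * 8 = -39296/ 9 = -4366.22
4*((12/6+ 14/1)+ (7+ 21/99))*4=12256/33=371.39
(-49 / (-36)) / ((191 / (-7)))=-0.05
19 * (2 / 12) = 19 / 6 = 3.17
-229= -229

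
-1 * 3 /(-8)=3 /8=0.38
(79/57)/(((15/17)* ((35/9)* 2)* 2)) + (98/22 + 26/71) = 51123383/10387300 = 4.92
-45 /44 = -1.02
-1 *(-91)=91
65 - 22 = 43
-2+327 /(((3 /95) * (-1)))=-10357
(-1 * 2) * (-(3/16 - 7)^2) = 11881/128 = 92.82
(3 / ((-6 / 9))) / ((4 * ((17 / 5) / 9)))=-405 / 136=-2.98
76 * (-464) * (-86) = 3032704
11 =11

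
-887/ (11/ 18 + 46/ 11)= -175626/ 949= -185.06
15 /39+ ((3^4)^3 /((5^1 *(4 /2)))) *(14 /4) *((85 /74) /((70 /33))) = 3875814013 /38480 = 100722.82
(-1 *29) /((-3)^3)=29 /27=1.07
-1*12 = -12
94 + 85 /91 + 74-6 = 14827 /91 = 162.93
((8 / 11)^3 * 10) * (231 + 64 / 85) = 20171776 / 22627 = 891.49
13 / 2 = 6.50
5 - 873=-868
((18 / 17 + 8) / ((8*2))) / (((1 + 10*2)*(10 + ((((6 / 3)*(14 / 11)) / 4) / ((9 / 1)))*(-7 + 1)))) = 121 / 42976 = 0.00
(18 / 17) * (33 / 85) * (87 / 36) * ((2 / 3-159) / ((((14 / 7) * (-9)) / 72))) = 181830 / 289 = 629.17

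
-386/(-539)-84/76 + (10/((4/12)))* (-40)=-12293185/10241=-1200.39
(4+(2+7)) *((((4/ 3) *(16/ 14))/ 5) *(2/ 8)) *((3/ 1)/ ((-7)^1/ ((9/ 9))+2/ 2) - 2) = -52/ 21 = -2.48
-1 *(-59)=59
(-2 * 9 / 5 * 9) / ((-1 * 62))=81 / 155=0.52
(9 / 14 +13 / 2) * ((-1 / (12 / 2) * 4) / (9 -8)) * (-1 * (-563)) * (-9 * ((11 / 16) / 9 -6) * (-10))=60029875 / 42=1429282.74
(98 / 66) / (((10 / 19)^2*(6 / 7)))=123823 / 19800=6.25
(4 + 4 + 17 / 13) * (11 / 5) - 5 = 1006 / 65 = 15.48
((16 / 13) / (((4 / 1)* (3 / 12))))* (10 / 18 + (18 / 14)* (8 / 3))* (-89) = -357424 / 819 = -436.42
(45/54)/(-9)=-0.09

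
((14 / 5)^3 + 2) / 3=998 / 125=7.98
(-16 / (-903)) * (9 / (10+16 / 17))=136 / 9331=0.01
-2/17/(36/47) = -47/306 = -0.15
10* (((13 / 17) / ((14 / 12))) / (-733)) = -780 / 87227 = -0.01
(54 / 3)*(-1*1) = -18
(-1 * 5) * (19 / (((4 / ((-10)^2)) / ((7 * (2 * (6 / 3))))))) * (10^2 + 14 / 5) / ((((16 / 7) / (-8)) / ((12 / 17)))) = 287120400 / 17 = 16889435.29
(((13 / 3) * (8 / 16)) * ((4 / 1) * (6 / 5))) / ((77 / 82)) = 11.08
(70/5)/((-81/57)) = -9.85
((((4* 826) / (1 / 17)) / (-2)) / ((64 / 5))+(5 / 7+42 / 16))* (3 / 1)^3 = -6624747 / 112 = -59149.53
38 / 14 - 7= -4.29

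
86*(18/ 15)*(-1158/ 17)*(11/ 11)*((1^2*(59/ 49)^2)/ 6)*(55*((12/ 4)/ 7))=-11439972324/ 285719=-40039.24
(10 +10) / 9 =20 / 9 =2.22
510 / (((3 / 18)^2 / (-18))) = -330480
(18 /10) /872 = 9 /4360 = 0.00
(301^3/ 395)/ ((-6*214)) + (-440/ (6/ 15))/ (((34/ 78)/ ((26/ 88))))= -6892111817/ 8622060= -799.36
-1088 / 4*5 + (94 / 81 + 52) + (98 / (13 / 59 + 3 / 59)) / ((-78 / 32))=-1532216 / 1053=-1455.10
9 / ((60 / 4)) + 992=4963 / 5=992.60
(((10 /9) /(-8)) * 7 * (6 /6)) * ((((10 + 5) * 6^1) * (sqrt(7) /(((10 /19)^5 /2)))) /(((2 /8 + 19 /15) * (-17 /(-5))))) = -2223.24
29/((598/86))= 1247/299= 4.17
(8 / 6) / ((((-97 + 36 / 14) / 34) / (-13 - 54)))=63784 / 1983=32.17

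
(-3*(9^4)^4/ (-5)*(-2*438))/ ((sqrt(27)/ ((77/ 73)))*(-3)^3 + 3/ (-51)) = -245417703557955903425682/ 75783520985 + 320384843887653056730558186*sqrt(3)/ 75783520985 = 7319235140772473.85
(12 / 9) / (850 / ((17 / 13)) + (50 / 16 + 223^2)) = 0.00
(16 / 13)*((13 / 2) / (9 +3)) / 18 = 1 / 27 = 0.04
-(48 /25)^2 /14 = -1152 /4375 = -0.26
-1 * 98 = -98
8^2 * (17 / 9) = 1088 / 9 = 120.89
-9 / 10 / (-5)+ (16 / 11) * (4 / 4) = 899 / 550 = 1.63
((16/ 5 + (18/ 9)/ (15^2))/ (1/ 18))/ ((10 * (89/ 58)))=41876/ 11125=3.76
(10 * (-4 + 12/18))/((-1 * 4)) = 25/3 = 8.33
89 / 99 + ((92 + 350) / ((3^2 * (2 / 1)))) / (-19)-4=-8264 / 1881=-4.39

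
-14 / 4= -7 / 2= -3.50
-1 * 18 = -18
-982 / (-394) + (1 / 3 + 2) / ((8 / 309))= 145965 / 1576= 92.62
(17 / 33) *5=85 / 33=2.58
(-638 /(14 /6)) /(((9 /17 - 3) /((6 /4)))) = 16269 /98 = 166.01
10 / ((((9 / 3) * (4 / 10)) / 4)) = 100 / 3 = 33.33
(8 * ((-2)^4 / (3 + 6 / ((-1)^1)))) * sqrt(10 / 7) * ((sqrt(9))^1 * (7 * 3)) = -384 * sqrt(70) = -3212.77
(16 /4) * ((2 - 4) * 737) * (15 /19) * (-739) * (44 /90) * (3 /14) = 47928584 /133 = 360365.29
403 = 403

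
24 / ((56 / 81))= 243 / 7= 34.71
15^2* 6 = 1350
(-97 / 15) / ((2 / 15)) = -97 / 2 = -48.50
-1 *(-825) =825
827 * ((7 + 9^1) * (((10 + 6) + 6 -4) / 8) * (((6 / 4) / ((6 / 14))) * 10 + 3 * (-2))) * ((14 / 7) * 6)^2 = 124327872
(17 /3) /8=17 /24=0.71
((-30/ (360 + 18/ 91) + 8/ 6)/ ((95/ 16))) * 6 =218528/ 172995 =1.26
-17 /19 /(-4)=17 /76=0.22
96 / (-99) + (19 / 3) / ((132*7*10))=-26861 / 27720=-0.97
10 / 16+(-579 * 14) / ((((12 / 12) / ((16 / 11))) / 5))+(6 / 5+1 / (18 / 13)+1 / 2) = -233440733 / 3960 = -58949.68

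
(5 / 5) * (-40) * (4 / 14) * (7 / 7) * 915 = -73200 / 7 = -10457.14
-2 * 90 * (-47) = 8460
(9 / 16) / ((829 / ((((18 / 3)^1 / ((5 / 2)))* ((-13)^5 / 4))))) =-10024911 / 66320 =-151.16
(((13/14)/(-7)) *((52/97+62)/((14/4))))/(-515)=78858/17134565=0.00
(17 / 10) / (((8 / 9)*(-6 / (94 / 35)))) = -2397 / 2800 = -0.86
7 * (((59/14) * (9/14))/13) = 531/364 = 1.46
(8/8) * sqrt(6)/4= sqrt(6)/4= 0.61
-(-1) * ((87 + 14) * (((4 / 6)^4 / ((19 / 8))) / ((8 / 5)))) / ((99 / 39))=105040 / 50787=2.07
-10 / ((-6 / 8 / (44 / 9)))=1760 / 27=65.19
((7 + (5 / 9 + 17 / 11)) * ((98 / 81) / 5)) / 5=88298 / 200475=0.44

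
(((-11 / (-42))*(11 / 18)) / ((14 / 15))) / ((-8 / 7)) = -605 / 4032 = -0.15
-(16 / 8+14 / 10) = -17 / 5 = -3.40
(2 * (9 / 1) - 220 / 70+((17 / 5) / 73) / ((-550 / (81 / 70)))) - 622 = -8531876377 / 14052500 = -607.14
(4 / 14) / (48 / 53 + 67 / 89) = 9434 / 54761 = 0.17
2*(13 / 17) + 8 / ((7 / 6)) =998 / 119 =8.39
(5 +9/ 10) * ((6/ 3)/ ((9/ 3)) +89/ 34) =3953/ 204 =19.38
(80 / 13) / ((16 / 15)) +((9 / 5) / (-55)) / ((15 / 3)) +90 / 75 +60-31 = 642833 / 17875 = 35.96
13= 13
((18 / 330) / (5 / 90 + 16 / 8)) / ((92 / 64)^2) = 13824 / 1076515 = 0.01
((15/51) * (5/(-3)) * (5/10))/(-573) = 25/58446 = 0.00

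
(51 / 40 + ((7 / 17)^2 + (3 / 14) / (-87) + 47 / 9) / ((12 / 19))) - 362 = -352.19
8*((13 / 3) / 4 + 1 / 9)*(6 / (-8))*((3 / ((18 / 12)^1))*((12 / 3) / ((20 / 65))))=-559 / 3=-186.33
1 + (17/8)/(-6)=31/48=0.65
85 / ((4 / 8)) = 170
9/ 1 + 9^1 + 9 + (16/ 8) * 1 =29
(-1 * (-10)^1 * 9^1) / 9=10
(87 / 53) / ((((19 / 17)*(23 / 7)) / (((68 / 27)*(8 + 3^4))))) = 20885452 / 208449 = 100.19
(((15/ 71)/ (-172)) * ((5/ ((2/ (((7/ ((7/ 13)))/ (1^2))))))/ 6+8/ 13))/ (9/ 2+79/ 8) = -0.00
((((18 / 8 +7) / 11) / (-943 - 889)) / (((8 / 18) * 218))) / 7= -333 / 492031232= -0.00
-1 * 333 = -333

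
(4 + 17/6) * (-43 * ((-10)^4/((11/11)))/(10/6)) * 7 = -12341000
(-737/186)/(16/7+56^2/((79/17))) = -407561/69647328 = -0.01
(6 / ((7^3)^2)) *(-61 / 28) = -183 / 1647086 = -0.00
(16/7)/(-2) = -8/7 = -1.14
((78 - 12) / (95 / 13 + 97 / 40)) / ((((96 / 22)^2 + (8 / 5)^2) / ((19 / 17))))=41094625 / 117125036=0.35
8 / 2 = 4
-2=-2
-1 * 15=-15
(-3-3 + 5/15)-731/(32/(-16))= 359.83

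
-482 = -482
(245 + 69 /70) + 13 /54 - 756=-481736 /945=-509.77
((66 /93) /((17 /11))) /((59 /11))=2662 /31093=0.09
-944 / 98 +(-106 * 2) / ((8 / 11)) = -29511 / 98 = -301.13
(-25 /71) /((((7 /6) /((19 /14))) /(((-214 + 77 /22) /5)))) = 17.24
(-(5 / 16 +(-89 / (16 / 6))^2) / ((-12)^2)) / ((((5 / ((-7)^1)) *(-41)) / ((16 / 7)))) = -71309 / 118080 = -0.60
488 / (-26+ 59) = 488 / 33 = 14.79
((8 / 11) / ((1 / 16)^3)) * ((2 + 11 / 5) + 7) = 1835008 / 55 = 33363.78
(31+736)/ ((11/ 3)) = 2301/ 11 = 209.18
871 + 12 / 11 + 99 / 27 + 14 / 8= 115831 / 132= 877.51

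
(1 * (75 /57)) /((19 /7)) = 175 /361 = 0.48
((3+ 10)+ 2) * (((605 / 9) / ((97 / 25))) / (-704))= -6875 / 18624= -0.37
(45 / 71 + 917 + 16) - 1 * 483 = 31995 / 71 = 450.63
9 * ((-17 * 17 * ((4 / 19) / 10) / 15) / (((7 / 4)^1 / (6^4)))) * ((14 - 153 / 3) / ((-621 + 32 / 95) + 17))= -342176 / 2065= -165.70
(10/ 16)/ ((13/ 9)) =45/ 104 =0.43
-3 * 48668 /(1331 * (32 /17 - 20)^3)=179329413 /9722326768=0.02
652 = 652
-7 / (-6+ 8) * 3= -21 / 2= -10.50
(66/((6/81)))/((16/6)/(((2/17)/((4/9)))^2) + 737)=216513/188339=1.15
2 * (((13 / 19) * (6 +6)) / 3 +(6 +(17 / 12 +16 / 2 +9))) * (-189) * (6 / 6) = -390033 / 38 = -10264.03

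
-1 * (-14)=14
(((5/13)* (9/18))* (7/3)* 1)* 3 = 35/26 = 1.35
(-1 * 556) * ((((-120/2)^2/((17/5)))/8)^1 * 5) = -6255000/17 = -367941.18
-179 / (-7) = 179 / 7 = 25.57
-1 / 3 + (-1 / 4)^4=-0.33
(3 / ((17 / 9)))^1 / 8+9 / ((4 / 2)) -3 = 231 / 136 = 1.70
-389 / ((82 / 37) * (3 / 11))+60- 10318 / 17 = -4978799 / 4182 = -1190.53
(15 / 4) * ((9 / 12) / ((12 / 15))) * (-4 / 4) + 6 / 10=-933 / 320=-2.92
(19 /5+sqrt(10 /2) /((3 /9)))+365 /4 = 3 * sqrt(5)+1901 /20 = 101.76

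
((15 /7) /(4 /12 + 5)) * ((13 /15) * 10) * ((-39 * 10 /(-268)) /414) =4225 /345184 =0.01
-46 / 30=-23 / 15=-1.53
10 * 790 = 7900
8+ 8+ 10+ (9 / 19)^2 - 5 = 7662 / 361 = 21.22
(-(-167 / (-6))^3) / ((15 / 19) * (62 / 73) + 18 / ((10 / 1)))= -32299505905 / 3700728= -8727.88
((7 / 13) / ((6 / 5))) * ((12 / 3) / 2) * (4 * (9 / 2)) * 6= 1260 / 13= 96.92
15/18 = 5/6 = 0.83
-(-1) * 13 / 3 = 13 / 3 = 4.33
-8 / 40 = -1 / 5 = -0.20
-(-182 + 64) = 118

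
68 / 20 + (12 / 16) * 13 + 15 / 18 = 13.98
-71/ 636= -0.11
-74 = -74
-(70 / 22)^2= -1225 / 121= -10.12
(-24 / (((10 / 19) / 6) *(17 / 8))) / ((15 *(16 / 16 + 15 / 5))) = -912 / 425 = -2.15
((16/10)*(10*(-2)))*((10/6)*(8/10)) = -128/3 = -42.67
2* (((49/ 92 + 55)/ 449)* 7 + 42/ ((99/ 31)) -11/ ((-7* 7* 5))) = 4696418299/ 166987590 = 28.12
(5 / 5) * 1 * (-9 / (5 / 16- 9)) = 144 / 139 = 1.04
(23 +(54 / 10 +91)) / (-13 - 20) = -3.62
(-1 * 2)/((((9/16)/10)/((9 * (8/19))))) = -2560/19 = -134.74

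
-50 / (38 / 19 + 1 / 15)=-750 / 31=-24.19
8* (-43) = -344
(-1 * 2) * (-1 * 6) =12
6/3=2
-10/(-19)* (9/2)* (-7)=-315/19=-16.58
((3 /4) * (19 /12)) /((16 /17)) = 323 /256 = 1.26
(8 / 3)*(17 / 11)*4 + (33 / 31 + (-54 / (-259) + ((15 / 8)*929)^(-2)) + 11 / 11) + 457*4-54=30746077972565216 / 17150156567775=1792.76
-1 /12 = -0.08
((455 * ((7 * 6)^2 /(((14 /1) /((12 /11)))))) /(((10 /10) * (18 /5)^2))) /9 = 159250 /297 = 536.20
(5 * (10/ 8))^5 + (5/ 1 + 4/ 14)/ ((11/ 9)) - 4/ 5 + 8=3764309113/ 394240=9548.27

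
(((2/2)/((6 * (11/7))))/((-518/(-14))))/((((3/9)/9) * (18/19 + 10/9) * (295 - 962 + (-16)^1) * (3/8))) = -3591/24462328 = -0.00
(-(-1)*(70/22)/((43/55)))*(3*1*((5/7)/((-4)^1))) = -375/172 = -2.18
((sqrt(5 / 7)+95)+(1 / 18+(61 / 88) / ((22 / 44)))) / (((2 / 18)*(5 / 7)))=9*sqrt(35) / 5+267337 / 220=1225.82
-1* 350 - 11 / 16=-5611 / 16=-350.69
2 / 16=1 / 8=0.12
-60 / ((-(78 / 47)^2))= 11045 / 507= 21.79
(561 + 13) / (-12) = -287 / 6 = -47.83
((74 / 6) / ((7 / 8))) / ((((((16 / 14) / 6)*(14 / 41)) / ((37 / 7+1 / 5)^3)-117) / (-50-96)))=1567624790016 / 89125350307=17.59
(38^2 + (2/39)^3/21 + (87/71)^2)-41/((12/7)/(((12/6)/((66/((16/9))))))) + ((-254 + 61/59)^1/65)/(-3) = 5891090649855682/4075440059691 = 1445.51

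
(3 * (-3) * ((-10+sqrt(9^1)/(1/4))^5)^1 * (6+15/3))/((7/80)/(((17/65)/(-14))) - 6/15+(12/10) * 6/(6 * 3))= 430848/637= 676.37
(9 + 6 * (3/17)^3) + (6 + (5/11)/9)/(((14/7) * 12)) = 108387391/11673288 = 9.29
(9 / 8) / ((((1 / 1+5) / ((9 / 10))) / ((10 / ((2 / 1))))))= 27 / 32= 0.84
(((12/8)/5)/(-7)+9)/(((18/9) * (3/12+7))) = 627/1015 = 0.62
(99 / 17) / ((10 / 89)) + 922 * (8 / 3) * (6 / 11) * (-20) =-50059879 / 1870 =-26769.99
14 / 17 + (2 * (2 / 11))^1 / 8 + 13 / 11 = 767 / 374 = 2.05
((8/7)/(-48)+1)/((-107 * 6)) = -41/26964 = -0.00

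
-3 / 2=-1.50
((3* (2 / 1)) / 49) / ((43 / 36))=0.10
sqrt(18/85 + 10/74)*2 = 2*sqrt(3431195)/3145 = 1.18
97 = 97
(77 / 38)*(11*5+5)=2310 / 19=121.58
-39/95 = -0.41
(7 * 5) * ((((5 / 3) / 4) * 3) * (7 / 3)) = 1225 / 12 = 102.08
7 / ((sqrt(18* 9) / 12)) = 14* sqrt(2) / 3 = 6.60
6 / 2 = 3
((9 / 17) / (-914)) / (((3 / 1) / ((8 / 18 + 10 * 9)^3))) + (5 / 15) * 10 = -263383682 / 1887867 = -139.51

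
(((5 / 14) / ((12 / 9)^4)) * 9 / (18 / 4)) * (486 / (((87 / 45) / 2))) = 113.63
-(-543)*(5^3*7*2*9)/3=2850750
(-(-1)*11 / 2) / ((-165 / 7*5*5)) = -7 / 750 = -0.01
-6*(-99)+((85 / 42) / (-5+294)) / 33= 13995833 / 23562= 594.00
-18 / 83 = -0.22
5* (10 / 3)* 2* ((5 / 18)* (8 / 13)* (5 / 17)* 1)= 10000 / 5967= 1.68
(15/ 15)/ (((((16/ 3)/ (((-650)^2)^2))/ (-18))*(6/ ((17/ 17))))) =-100409765625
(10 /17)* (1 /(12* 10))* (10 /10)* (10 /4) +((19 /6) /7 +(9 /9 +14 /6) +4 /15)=58043 /14280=4.06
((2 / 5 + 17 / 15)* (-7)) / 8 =-161 / 120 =-1.34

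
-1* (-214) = 214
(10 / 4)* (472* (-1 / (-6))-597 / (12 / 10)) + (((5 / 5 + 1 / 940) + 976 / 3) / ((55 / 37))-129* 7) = -44734699 / 25850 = -1730.55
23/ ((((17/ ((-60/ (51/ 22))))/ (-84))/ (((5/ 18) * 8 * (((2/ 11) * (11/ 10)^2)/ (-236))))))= -311696/ 51153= -6.09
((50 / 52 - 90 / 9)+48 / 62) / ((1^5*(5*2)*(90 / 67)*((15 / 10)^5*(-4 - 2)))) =892574 / 66102075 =0.01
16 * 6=96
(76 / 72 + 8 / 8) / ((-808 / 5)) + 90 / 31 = 1303225 / 450864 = 2.89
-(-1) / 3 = 1 / 3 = 0.33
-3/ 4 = -0.75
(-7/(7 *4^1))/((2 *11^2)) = -1/968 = -0.00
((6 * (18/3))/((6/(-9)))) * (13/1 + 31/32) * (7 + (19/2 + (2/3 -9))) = -6160.22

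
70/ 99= 0.71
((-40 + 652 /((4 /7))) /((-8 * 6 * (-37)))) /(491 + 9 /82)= 0.00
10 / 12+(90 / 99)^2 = 1205 / 726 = 1.66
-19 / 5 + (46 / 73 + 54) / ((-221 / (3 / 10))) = -312509 / 80665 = -3.87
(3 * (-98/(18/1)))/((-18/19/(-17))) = -15827/54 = -293.09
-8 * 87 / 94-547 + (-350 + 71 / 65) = -2759618 / 3055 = -903.31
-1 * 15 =-15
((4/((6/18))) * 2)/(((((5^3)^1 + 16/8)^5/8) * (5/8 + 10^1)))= 1536/2808261399595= 0.00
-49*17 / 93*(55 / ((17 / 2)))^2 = -592900 / 1581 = -375.02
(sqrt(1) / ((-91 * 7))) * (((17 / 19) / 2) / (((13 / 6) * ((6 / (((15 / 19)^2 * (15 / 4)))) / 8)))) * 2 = -114750 / 56799379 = -0.00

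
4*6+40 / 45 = 224 / 9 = 24.89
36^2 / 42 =216 / 7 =30.86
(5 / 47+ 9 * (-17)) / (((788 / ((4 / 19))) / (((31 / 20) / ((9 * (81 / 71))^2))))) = -561481703 / 934916321610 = -0.00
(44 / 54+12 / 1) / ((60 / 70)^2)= 8477 / 486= 17.44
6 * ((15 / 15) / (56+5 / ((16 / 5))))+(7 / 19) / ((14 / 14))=2757 / 5833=0.47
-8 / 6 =-4 / 3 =-1.33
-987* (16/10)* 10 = -15792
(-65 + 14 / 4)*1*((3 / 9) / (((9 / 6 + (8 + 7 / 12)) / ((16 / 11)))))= -3936 / 1331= -2.96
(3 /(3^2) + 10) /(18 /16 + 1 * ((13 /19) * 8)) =4712 /3009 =1.57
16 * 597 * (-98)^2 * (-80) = -7338992640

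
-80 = -80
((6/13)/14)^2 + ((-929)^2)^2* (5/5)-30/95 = 117192344207111344/157339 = 744839767680.69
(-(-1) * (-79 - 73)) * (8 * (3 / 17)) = -3648 / 17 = -214.59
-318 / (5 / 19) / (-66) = 1007 / 55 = 18.31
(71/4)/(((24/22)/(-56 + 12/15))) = -17963/20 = -898.15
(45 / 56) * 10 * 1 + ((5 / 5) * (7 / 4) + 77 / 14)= 107 / 7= 15.29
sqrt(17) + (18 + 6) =sqrt(17) + 24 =28.12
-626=-626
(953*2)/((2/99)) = 94347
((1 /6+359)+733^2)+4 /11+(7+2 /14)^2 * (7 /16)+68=496870699 /924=537738.85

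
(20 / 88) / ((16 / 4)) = 5 / 88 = 0.06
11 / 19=0.58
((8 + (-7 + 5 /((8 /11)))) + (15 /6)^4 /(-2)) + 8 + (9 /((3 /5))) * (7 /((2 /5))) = 8283 /32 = 258.84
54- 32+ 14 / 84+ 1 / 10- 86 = -956 / 15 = -63.73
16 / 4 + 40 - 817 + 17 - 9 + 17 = -748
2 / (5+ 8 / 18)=18 / 49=0.37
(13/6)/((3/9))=13/2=6.50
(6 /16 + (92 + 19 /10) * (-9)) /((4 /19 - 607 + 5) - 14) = 1.37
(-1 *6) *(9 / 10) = -27 / 5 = -5.40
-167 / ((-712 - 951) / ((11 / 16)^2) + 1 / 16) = 323312 / 6811527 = 0.05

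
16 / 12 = 4 / 3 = 1.33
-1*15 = -15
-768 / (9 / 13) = -1109.33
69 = 69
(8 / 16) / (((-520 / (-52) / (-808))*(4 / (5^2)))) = -252.50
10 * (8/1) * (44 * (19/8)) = 8360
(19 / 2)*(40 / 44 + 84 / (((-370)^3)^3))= 6173182640266157499995611 / 714789568872923500000000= 8.64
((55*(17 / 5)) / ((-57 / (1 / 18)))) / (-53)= 187 / 54378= 0.00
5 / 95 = 1 / 19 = 0.05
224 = 224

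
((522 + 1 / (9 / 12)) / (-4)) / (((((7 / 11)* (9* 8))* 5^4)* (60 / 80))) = -1727 / 283500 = -0.01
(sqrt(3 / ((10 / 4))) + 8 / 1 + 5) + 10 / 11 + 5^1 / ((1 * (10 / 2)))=sqrt(30) / 5 + 164 / 11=16.00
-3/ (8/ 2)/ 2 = -3/ 8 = -0.38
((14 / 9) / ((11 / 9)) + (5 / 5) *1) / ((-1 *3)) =-25 / 33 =-0.76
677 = 677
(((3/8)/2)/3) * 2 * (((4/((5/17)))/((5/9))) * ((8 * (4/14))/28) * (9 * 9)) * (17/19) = 421362/23275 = 18.10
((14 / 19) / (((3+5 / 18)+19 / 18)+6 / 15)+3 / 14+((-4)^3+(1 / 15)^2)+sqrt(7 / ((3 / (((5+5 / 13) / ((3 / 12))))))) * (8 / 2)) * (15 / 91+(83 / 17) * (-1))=166.38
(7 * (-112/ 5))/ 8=-98/ 5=-19.60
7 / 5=1.40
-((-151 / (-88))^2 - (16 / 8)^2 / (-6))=-83891 / 23232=-3.61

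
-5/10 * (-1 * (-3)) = -3/2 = -1.50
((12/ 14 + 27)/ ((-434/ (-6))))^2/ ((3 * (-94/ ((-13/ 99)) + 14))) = 1482975/ 21892241168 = 0.00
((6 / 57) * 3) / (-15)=-2 / 95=-0.02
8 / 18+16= 16.44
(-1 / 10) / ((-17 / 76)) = 38 / 85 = 0.45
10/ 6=1.67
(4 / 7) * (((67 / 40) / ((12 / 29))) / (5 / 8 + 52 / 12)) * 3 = 5829 / 4165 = 1.40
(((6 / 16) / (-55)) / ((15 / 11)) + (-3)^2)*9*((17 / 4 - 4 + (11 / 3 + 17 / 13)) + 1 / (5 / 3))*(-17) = -416815707 / 52000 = -8015.69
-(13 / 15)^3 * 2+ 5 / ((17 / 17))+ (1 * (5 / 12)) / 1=55549 / 13500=4.11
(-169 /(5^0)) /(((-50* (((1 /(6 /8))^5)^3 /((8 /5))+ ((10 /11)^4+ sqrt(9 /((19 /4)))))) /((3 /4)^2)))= 756535889102774192359701039 /18866107165276271821046547160 - 201386146415413480955809947* sqrt(19) /754644286611050872841861886400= 0.04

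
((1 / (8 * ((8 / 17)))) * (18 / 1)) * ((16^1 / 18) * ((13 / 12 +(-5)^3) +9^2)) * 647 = -5664485 / 48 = -118010.10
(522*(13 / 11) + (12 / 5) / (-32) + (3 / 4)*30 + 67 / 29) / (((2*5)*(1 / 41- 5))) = -12.90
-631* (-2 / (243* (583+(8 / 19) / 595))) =14266910 / 1601569989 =0.01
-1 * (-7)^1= 7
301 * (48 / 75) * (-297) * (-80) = 22885632 / 5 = 4577126.40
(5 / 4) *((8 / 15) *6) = 4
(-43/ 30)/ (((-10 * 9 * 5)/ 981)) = 4687/ 1500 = 3.12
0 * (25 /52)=0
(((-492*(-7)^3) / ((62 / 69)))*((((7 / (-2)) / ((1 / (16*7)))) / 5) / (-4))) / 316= 142641009 / 12245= 11648.92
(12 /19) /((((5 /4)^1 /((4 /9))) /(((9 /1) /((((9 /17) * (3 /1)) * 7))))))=1088 /5985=0.18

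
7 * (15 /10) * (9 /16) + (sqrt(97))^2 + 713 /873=2897605 /27936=103.72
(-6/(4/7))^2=441/4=110.25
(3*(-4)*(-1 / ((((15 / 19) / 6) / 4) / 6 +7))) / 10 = 5472 / 31945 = 0.17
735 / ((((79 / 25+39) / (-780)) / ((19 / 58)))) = -68079375 / 15283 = -4454.58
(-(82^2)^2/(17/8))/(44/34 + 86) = -90424352/371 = -243731.41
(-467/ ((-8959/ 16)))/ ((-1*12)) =-0.07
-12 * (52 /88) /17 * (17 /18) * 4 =-52 /33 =-1.58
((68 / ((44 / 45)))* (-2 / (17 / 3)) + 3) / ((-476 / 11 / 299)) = 70863 / 476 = 148.87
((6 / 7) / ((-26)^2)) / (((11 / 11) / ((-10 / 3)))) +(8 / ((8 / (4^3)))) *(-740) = -56026885 / 1183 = -47360.00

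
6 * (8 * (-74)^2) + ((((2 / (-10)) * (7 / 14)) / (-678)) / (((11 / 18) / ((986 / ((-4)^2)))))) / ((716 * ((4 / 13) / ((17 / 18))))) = 449148606491033 / 1708776960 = 262848.00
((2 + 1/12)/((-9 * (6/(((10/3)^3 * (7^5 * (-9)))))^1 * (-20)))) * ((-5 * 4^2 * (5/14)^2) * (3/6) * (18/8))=26796875/216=124059.61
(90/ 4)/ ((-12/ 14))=-105/ 4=-26.25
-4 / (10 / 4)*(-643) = 5144 / 5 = 1028.80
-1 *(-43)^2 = -1849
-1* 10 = -10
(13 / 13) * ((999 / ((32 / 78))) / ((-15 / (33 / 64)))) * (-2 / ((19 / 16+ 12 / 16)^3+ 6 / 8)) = 3428568 / 164315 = 20.87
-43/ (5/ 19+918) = -817/ 17447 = -0.05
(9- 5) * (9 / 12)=3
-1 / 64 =-0.02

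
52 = 52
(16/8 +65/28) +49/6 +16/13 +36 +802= 851.72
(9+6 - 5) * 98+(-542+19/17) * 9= -66095/17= -3887.94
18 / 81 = 2 / 9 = 0.22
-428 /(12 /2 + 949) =-428 /955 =-0.45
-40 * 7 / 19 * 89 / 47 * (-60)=1495200 / 893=1674.36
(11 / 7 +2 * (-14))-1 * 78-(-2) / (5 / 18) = -3403 / 35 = -97.23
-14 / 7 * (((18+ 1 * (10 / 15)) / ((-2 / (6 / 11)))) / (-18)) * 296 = -16576 / 99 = -167.43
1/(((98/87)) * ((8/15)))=1305/784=1.66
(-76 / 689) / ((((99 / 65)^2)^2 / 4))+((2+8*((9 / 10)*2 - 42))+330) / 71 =116552610356 / 1807361392815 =0.06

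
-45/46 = -0.98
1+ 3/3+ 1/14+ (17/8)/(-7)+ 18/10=999/280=3.57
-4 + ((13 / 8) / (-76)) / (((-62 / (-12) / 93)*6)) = -4.06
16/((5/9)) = 144/5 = 28.80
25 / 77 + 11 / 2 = 897 / 154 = 5.82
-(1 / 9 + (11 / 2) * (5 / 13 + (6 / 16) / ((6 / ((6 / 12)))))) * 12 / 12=-17959 / 7488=-2.40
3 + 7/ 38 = 121/ 38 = 3.18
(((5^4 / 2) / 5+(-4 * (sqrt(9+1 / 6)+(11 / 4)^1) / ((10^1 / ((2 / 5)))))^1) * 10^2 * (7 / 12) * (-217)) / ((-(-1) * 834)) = -4713457 / 5004+1519 * sqrt(330) / 3753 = -934.59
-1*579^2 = -335241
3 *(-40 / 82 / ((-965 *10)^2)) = -3 / 190901125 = -0.00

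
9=9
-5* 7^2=-245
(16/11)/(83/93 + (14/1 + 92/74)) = 55056/610753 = 0.09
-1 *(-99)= 99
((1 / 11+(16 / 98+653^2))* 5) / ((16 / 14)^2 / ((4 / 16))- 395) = -5469.93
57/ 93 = 19/ 31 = 0.61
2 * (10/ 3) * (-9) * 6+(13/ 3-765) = -3362/ 3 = -1120.67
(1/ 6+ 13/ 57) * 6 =45/ 19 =2.37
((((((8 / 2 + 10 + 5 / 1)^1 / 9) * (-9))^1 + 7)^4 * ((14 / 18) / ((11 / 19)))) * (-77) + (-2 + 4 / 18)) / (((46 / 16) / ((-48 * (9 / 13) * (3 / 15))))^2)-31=-25620119893903 / 2235025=-11463012.67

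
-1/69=-0.01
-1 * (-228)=228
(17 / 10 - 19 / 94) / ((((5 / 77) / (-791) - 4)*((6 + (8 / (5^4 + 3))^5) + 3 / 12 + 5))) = -8180279176494232192 / 245762010437317049715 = -0.03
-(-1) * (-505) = -505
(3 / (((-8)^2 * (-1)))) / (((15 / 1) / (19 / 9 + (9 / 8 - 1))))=-161 / 23040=-0.01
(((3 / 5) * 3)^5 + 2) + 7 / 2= 152473 / 6250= 24.40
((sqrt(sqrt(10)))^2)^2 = 10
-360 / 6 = -60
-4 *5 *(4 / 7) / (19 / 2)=-160 / 133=-1.20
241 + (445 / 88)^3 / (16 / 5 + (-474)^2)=184501104063417 / 765562918912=241.00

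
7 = 7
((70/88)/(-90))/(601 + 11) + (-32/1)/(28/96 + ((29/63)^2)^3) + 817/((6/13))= 121497771429218222557/73019086378181856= 1663.92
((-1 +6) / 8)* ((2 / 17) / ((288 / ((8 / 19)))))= 5 / 46512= 0.00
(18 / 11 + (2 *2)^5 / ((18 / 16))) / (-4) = -45137 / 198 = -227.96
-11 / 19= -0.58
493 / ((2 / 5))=2465 / 2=1232.50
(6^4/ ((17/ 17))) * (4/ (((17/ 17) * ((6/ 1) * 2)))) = 432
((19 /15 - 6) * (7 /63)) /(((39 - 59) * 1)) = 0.03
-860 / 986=-0.87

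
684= 684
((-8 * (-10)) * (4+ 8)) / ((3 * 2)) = 160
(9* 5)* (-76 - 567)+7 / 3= -86798 / 3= -28932.67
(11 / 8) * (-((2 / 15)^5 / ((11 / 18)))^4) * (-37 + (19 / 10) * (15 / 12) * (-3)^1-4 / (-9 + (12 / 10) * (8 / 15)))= 19130482688 / 14098713487529754638671875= 0.00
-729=-729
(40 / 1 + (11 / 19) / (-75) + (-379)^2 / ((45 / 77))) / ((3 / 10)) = 2101809764 / 2565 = 819419.01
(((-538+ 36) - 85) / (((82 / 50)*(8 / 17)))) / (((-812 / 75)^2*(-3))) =467765625 / 216264832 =2.16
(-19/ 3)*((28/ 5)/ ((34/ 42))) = -3724/ 85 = -43.81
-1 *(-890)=890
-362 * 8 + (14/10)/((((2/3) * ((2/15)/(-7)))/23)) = -21727/4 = -5431.75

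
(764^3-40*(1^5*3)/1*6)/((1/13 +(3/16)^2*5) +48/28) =226713412.20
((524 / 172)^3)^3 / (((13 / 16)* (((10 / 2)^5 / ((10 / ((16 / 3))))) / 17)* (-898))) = -579444489376430696121 / 1833520672422095369375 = -0.32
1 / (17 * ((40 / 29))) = 29 / 680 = 0.04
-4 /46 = -2 /23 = -0.09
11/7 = 1.57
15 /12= 5 /4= 1.25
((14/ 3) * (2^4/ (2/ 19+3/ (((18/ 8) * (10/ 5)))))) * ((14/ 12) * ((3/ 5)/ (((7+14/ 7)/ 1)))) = 3724/ 495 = 7.52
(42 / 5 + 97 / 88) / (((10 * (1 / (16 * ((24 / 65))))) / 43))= 4314792 / 17875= 241.39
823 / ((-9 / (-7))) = 5761 / 9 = 640.11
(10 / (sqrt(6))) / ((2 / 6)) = 5* sqrt(6) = 12.25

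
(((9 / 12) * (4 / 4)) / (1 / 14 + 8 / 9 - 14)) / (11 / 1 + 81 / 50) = -4725 / 1036733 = -0.00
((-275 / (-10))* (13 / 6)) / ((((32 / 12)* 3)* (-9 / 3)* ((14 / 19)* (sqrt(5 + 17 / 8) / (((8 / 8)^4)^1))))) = -715* sqrt(114) / 6048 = -1.26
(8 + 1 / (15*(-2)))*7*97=162281 / 30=5409.37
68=68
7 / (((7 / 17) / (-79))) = -1343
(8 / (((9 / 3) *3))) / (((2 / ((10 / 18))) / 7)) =140 / 81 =1.73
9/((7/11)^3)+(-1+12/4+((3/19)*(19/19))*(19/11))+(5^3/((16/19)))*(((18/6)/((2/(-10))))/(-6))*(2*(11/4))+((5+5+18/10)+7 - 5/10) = 2531245393/1207360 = 2096.51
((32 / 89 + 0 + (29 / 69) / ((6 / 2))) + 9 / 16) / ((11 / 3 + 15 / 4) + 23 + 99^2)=313087 / 2897987028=0.00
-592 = -592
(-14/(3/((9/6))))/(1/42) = -294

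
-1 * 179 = -179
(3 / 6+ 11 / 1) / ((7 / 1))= 23 / 14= 1.64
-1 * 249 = -249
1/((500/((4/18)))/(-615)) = -41/150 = -0.27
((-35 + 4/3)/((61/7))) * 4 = -2828/183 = -15.45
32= 32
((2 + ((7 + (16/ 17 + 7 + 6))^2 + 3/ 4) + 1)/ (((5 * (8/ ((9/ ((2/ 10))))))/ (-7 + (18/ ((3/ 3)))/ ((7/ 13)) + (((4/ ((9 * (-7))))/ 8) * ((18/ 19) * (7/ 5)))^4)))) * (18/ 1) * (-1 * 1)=-39002203241814348/ 164774614375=-236700.32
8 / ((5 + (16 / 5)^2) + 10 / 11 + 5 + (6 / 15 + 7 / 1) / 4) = 8800 / 25299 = 0.35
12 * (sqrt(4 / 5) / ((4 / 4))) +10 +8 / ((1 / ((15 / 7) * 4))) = 24 * sqrt(5) / 5 +550 / 7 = 89.30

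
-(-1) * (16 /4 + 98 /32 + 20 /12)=419 /48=8.73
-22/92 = -11/46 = -0.24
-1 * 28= -28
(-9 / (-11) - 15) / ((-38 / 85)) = 6630 / 209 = 31.72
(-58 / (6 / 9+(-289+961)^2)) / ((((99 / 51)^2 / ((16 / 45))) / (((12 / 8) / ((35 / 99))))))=-67048 / 1303950725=-0.00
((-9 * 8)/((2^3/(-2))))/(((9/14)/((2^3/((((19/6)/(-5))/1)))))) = -6720/19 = -353.68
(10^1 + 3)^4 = 28561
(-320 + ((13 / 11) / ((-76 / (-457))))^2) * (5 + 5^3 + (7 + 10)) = -27687632133 / 698896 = -39616.24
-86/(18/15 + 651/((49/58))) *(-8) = 6020/6753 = 0.89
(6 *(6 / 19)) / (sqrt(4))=18 / 19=0.95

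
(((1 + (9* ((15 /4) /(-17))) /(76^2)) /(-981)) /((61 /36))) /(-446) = 392633 /291183859168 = 0.00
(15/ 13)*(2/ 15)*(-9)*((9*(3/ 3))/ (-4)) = 81/ 26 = 3.12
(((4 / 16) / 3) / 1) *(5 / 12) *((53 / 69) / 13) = 265 / 129168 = 0.00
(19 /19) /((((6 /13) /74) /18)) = 2886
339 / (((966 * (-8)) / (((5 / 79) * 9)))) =-5085 / 203504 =-0.02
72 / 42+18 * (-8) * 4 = -4020 / 7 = -574.29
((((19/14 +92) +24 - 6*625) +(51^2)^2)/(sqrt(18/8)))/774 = 94661957/16254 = 5823.92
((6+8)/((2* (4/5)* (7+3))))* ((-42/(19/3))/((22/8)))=-441/209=-2.11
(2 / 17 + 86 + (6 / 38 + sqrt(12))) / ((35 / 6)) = 12 * sqrt(3) / 35 + 23886 / 1615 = 15.38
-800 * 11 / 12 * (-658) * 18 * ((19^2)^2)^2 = 147512435148909600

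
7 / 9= 0.78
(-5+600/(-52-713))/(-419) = 295/21369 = 0.01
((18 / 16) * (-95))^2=731025 / 64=11422.27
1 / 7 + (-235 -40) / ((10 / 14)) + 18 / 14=-2685 / 7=-383.57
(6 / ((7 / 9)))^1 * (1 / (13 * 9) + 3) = 2112 / 91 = 23.21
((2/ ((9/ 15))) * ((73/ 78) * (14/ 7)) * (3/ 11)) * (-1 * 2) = -3.40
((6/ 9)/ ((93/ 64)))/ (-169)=-128/ 47151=-0.00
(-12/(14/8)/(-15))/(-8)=-2/35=-0.06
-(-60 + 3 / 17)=1017 / 17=59.82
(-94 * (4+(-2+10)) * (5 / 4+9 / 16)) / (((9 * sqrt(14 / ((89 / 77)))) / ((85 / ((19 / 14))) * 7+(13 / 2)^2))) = -1508841 * sqrt(1958) / 2128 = -31374.60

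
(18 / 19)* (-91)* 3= -4914 / 19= -258.63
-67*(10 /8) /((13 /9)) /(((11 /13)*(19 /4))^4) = -423933120 /1908029761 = -0.22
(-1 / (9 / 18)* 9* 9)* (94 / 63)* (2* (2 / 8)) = -846 / 7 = -120.86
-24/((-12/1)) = 2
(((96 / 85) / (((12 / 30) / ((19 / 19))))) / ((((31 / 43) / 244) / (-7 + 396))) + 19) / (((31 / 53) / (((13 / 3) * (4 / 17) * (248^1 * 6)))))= 8639140025152 / 8959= 964297357.42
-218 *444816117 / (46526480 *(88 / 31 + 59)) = -55667913309 / 1651690040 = -33.70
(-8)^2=64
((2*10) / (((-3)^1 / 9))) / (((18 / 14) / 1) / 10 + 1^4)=-4200 / 79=-53.16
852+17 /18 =15353 /18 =852.94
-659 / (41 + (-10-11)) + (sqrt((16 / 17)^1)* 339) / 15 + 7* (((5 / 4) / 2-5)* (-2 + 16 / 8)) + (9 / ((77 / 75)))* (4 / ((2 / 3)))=30257 / 1540 + 452* sqrt(17) / 85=41.57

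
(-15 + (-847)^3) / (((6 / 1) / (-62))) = 18837008578 / 3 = 6279002859.33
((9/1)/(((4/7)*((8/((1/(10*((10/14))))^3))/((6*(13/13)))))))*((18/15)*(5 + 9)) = 1361367/2500000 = 0.54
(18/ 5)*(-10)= -36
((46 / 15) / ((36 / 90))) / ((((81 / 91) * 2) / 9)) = 2093 / 54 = 38.76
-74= -74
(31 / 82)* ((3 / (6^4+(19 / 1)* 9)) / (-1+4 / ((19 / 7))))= 589 / 360882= 0.00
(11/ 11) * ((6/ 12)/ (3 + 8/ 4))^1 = 1/ 10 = 0.10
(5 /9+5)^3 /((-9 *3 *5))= -25000 /19683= -1.27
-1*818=-818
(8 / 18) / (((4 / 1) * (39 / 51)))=17 / 117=0.15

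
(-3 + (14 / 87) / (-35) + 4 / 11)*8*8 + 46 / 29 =-801178 / 4785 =-167.44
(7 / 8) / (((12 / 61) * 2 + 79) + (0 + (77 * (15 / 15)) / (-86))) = 18361 / 1647204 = 0.01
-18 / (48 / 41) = -123 / 8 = -15.38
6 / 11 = 0.55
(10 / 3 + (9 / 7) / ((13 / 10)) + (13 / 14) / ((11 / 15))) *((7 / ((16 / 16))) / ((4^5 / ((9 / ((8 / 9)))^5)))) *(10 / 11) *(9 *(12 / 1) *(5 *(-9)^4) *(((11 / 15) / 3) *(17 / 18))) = 7252006754868345225 / 2399141888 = 3022750255.47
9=9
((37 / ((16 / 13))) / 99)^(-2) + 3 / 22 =55893315 / 5089942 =10.98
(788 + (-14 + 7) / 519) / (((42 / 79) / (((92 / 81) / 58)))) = 743089405 / 25601751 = 29.02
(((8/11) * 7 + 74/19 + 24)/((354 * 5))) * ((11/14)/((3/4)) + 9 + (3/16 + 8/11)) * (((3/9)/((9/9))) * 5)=15518011/45575376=0.34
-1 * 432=-432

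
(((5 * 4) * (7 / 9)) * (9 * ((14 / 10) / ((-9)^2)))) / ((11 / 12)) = 784 / 297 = 2.64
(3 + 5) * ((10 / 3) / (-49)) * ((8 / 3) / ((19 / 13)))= -8320 / 8379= -0.99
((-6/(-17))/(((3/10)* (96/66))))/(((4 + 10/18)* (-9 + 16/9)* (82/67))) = -59697/2972008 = -0.02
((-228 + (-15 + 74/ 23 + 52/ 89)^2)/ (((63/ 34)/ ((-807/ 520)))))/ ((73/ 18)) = 21.19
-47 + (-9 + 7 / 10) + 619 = 5637 / 10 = 563.70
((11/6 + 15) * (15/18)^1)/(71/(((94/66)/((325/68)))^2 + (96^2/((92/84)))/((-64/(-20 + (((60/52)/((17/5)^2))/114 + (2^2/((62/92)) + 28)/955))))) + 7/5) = 142520591828451413754050/14498651885607220007799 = 9.83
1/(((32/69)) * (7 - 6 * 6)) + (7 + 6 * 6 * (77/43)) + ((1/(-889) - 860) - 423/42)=-28332961775/35474656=-798.68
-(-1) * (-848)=-848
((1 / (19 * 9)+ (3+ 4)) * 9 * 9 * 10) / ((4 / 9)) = 242595 / 19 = 12768.16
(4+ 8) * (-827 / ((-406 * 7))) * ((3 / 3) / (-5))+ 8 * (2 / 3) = 98794 / 21315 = 4.63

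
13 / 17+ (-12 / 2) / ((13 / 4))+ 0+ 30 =6391 / 221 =28.92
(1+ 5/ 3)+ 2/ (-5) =2.27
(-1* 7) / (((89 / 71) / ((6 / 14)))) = -213 / 89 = -2.39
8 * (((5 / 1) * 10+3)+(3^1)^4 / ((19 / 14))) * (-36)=-616608 / 19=-32453.05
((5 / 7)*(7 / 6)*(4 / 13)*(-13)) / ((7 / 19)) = -190 / 21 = -9.05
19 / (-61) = -0.31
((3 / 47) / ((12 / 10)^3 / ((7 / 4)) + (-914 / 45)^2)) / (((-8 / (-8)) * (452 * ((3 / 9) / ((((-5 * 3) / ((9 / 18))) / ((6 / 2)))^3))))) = -79734375 / 77829635242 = -0.00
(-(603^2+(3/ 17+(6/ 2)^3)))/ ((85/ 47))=-58109061/ 289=-201069.42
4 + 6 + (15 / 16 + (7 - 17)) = 15 / 16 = 0.94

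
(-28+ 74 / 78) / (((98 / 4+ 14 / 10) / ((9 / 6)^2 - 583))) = 12253825 / 20202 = 606.56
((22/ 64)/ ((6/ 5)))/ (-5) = -11/ 192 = -0.06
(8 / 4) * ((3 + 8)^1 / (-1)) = -22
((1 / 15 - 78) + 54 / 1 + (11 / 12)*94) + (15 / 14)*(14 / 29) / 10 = 27094 / 435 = 62.29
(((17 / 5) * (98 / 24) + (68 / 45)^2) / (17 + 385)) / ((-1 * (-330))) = 130951 / 1074546000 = 0.00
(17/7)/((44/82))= 697/154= 4.53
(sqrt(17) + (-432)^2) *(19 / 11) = 19 *sqrt(17) / 11 + 3545856 / 11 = 322357.67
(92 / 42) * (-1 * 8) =-368 / 21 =-17.52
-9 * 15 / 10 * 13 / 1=-351 / 2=-175.50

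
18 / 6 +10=13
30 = 30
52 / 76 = 13 / 19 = 0.68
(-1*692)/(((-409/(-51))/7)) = -247044/409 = -604.02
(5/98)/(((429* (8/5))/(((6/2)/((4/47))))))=1175/448448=0.00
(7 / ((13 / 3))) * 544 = 11424 / 13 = 878.77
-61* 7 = -427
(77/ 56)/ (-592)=-0.00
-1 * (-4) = 4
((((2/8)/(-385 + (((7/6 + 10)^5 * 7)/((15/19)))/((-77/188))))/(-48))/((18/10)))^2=55130625/93050750736230560214323264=0.00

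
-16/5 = -3.20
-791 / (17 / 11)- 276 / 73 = -639865 / 1241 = -515.60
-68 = -68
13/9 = 1.44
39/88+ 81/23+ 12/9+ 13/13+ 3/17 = 668347/103224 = 6.47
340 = 340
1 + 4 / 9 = 13 / 9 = 1.44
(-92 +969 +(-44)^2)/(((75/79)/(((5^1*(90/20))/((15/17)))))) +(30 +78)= 3783259/50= 75665.18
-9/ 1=-9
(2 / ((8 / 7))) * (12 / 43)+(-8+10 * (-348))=-149963 / 43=-3487.51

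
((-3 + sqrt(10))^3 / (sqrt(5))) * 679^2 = -53941797 * sqrt(5) / 5 + 17058517 * sqrt(2) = 881.11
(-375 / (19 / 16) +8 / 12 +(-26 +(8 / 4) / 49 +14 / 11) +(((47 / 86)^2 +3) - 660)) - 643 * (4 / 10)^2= -6245289096401 / 5680682700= -1099.39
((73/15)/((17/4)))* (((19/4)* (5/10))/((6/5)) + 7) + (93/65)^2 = 31879423/2585700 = 12.33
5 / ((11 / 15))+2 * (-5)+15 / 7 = -80 / 77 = -1.04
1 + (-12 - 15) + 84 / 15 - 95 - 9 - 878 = -5012 / 5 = -1002.40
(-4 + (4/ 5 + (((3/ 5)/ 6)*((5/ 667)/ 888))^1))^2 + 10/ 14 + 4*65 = 66538293049160623/ 245570186131200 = 270.95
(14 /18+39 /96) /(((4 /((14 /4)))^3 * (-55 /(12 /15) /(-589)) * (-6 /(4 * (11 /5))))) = -68891207 /6912000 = -9.97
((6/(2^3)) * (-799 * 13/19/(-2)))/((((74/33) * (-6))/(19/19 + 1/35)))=-3084939/196840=-15.67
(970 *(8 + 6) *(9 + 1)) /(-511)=-265.75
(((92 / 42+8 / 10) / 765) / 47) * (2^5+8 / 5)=2512 / 898875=0.00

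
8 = 8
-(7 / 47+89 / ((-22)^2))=-7571 / 22748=-0.33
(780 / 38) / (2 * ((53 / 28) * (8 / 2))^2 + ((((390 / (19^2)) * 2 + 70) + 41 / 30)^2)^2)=13836330035154900000 / 19701841828487563726714849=0.00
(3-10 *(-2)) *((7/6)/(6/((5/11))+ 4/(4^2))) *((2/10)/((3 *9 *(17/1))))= 322/370413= 0.00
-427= -427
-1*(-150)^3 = 3375000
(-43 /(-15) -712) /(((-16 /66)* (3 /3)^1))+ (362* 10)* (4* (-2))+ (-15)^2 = -1032393 /40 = -25809.82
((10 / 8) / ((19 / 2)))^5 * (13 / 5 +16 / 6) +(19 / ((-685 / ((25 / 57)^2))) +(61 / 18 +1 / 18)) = 112003589207 / 32565654048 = 3.44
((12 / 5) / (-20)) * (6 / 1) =-18 / 25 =-0.72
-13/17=-0.76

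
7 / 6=1.17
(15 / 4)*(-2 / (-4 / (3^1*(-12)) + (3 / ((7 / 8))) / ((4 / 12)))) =-189 / 262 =-0.72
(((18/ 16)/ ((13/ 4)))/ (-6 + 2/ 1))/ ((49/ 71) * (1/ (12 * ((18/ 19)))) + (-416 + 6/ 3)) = 17253/ 82526249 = 0.00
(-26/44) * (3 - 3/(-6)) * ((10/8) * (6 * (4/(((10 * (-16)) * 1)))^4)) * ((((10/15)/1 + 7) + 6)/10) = -3731/450560000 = -0.00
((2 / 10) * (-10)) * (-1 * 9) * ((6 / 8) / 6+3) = 56.25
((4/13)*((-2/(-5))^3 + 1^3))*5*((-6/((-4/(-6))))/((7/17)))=-11628/325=-35.78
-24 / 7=-3.43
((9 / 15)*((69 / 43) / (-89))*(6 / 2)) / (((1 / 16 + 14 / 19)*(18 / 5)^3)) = -21850 / 25108947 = -0.00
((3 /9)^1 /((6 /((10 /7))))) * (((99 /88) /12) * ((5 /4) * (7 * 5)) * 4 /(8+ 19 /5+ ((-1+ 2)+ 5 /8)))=625 /6444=0.10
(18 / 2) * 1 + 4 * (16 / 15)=13.27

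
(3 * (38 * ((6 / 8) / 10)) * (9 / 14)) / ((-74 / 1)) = -1539 / 20720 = -0.07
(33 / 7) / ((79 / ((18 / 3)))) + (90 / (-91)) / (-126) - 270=-13568797 / 50323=-269.63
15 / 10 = 3 / 2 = 1.50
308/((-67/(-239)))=73612/67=1098.69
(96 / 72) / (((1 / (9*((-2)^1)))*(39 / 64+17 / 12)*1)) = -4608 / 389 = -11.85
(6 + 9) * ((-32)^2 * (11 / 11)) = 15360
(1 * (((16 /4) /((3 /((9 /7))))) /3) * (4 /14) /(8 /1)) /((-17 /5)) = -5 /833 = -0.01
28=28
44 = 44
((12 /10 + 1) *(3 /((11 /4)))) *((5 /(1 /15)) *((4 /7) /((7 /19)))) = 13680 /49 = 279.18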